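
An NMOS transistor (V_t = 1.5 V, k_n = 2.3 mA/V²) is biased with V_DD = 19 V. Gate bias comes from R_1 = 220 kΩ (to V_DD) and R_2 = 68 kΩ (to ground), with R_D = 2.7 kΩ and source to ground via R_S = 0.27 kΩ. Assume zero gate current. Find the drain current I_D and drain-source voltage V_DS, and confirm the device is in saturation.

V_G = V_DD·R_2/(R_1+R_2) = 19×68/288 = 4.49 V.
Assume saturation: I_D = (k_n/2)(V_GS − V_t)² with V_GS = V_G − I_D·R_S = 4.49 − 0.27·I_D.
Substituting gives 0.0838·I_D² − 2.85·I_D + 10.3 = 0, with roots I_D = 4.08 or 30 mA.
The root I_D = 30 mA gives V_GS = -3.6 V ≤ V_t, so take I_D = 4.08 mA.
Then V_GS = 3.38 V and V_DS = V_DD − I_D(R_D+R_S) = 19 − 4.08×2.97 = 6.88 V.
Saturation requires V_DS ≥ V_GS − V_t = 1.88 V; 6.88 ≥ 1.88 ✓.

I_D ≈ 4.1 mA, V_DS ≈ 6.9 V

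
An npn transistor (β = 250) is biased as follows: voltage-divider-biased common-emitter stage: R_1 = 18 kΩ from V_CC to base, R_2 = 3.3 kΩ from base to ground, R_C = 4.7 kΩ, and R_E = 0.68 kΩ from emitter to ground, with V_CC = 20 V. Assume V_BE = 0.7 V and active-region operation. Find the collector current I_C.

Thevenize the base divider: V_Th = V_CC·R_2/(R_1+R_2) = 20×3.3/21.3 = 3.1 V, R_Th = R_1‖R_2 = 2.79 kΩ.
Base-emitter loop: V_Th = I_B·R_Th + V_BE + (β+1)I_B·R_E, so I_B = (3.1 − 0.7) / (2.79 + 251×0.68) = 0.0138 mA.
I_C = β·I_B = 250×0.0138 = 3.46 mA, and I_E = (β+1)I_B = 3.47 mA.
V_CE = V_CC − I_C·R_C − I_E·R_E = 20 − 3.46×4.7 − 3.47×0.68 = 1.39 V.
V_CE = 1.39 V > 0.2 V confirms active-region operation.

I_C ≈ 3.5 mA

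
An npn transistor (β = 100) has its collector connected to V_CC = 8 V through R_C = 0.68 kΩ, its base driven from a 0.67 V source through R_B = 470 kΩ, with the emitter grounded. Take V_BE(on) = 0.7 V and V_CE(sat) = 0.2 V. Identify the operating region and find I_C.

cutoff; I_C ≈ 0

V_BB = 0.67 V ≤ V_BE(on) = 0.7 V, so the base-emitter junction is not forward biased.
The transistor is in cutoff: I_B = I_C = 0.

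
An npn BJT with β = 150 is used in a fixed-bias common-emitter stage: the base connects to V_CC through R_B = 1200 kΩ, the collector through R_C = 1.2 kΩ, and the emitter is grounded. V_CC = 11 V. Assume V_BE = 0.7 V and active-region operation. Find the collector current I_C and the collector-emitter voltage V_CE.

Base loop: V_CC = I_B·R_B + V_BE, so I_B = (11 − 0.7)/1200 kΩ = 0.00858 mA.
In the active region I_C = β·I_B = 150 × 0.00858 = 1.29 mA.
Collector loop: V_CE = V_CC − I_C·R_C = 11 − 1.29×1.2 = 9.46 V.
Since V_CE = 9.46 V > V_CE(sat) ≈ 0.2 V, the transistor is in the active region as assumed.

I_C ≈ 1.3 mA, V_CE ≈ 9.5 V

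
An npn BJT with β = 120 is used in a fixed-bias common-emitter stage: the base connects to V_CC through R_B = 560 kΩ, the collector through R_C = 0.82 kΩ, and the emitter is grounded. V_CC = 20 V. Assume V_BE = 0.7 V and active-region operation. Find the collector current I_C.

I_C ≈ 4.1 mA

Base loop: V_CC = I_B·R_B + V_BE, so I_B = (20 − 0.7)/560 kΩ = 0.0345 mA.
In the active region I_C = β·I_B = 120 × 0.0345 = 4.14 mA.
Collector loop: V_CE = V_CC − I_C·R_C = 20 − 4.14×0.82 = 16.6 V.
Since V_CE = 16.6 V > V_CE(sat) ≈ 0.2 V, the transistor is in the active region as assumed.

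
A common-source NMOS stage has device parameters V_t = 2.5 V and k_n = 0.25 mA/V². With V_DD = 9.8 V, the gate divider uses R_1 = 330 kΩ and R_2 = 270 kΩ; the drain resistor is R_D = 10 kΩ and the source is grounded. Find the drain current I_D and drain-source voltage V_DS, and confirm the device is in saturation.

I_D ≈ 0.46 mA, V_DS ≈ 5.2 V

V_G = V_DD·R_2/(R_1+R_2) = 9.8×270/600 = 4.41 V. With the source grounded, V_GS = V_G = 4.41 V.
Assume saturation: I_D = (k_n/2)(V_GS − V_t)² = (0.25/2)×(4.41 − 2.5)² = 0.125×1.91² = 0.456 mA.
V_DS = V_DD − I_D·R_D = 9.8 − 0.456×10 = 5.24 V.
Saturation requires V_DS ≥ V_GS − V_t = 1.91 V; 5.24 ≥ 1.91 ✓.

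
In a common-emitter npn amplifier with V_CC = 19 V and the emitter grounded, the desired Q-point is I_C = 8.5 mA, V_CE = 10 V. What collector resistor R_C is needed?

Collector loop: V_CC = I_C·R_C + V_CE.
R_C = (V_CC − V_CE)/I_C = (19 − 10)/8.5 = 1.06 kΩ.

R_C ≈ 1.1 kΩ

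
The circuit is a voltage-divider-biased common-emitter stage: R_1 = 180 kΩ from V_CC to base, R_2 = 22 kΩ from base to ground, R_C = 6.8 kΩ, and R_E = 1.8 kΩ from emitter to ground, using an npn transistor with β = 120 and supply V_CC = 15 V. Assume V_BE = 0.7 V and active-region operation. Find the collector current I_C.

I_C ≈ 0.47 mA

Thevenize the base divider: V_Th = V_CC·R_2/(R_1+R_2) = 15×22/202 = 1.63 V, R_Th = R_1‖R_2 = 19.6 kΩ.
Base-emitter loop: V_Th = I_B·R_Th + V_BE + (β+1)I_B·R_E, so I_B = (1.63 − 0.7) / (19.6 + 121×1.8) = 0.00393 mA.
I_C = β·I_B = 120×0.00393 = 0.472 mA, and I_E = (β+1)I_B = 0.476 mA.
V_CE = V_CC − I_C·R_C − I_E·R_E = 15 − 0.472×6.8 − 0.476×1.8 = 10.9 V.
V_CE = 10.9 V > 0.2 V confirms active-region operation.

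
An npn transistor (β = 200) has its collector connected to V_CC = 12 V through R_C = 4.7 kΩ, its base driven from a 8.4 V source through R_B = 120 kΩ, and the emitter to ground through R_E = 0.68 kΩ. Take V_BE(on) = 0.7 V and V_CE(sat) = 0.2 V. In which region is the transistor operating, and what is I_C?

saturation; I_C ≈ 2.2 mA

Assume active: I_B = (8.4 − 0.7)/(120 + 201×0.68) = 0.03 mA, I_C = β·I_B = 6 mA.
Then V_CE = 12 − 6×4.7 − 6.03×0.68 = -20.3 V < 0.2 V — the active assumption fails.
Re-solve with V_CE = 0.2 V. KCL at the emitter: V_E/R_E = (V_BB−0.7−V_E)/R_B + (V_CC−0.2−V_E)/R_C, giving V_E = 1.52 V.
I_C = (V_CC − 0.2 − V_E)/R_C = (11.8 − 1.52)/4.7 = 2.19 mA.
Check: I_B = (7.7 − 1.52)/120 = 0.0515 mA, and β·I_B = 10.3 mA > I_C, confirming saturation.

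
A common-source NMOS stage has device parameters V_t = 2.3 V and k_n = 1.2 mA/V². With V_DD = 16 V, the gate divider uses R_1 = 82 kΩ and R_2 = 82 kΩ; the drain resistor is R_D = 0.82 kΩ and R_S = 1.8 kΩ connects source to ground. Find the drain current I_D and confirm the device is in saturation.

I_D ≈ 2.1 mA

V_G = V_DD·R_2/(R_1+R_2) = 16×82/164 = 8 V.
Assume saturation: I_D = (k_n/2)(V_GS − V_t)² with V_GS = V_G − I_D·R_S = 8 − 1.8·I_D.
Substituting gives 1.94·I_D² − 13.3·I_D + 19.5 = 0, with roots I_D = 2.12 or 4.73 mA.
The root I_D = 4.73 mA gives V_GS = -0.506 V ≤ V_t, so take I_D = 2.12 mA.
Then V_GS = 4.18 V and V_DS = V_DD − I_D(R_D+R_S) = 16 − 2.12×2.62 = 10.4 V.
Saturation requires V_DS ≥ V_GS − V_t = 1.88 V; 10.4 ≥ 1.88 ✓.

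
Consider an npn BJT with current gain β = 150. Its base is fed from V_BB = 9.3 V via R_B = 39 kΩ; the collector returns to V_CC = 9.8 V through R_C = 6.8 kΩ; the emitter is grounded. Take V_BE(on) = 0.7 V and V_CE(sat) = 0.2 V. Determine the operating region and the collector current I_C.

Assume active: I_B = (9.3 − 0.7)/39 = 0.221 mA, giving I_C = β·I_B = 33.1 mA.
But then V_CE = 9.8 − 33.1×6.8 = -215 V < V_CE(sat) = 0.2 V — impossible in the active region.
So the transistor is saturated. With V_CE = 0.2 V, I_C = (V_CC − 0.2)/R_C = 9.6/6.8 = 1.41 mA.
Check: β·I_B = 33.1 mA > I_C = 1.41 mA, confirming saturation.

saturation; I_C ≈ 1.4 mA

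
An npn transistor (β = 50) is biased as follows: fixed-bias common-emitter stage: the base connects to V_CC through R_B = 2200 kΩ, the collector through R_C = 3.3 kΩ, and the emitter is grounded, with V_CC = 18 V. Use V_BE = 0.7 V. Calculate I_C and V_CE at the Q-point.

Base loop: V_CC = I_B·R_B + V_BE, so I_B = (18 − 0.7)/2200 kΩ = 0.00786 mA.
In the active region I_C = β·I_B = 50 × 0.00786 = 0.393 mA.
Collector loop: V_CE = V_CC − I_C·R_C = 18 − 0.393×3.3 = 16.7 V.
Since V_CE = 16.7 V > V_CE(sat) ≈ 0.2 V, the transistor is in the active region as assumed.

I_C ≈ 0.39 mA, V_CE ≈ 17 V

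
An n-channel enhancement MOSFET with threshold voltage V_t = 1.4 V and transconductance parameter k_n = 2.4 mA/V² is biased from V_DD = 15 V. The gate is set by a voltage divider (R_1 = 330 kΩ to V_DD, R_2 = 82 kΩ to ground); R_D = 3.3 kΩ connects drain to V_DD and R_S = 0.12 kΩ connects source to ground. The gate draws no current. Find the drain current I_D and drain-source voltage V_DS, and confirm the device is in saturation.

V_G = V_DD·R_2/(R_1+R_2) = 15×82/412 = 2.99 V.
Assume saturation: I_D = (k_n/2)(V_GS − V_t)² with V_GS = V_G − I_D·R_S = 2.99 − 0.12·I_D.
Substituting gives 0.0173·I_D² − 1.46·I_D + 3.02 = 0, with roots I_D = 2.12 or 82.2 mA.
The root I_D = 82.2 mA gives V_GS = -6.87 V ≤ V_t, so take I_D = 2.12 mA.
Then V_GS = 2.73 V and V_DS = V_DD − I_D(R_D+R_S) = 15 − 2.12×3.42 = 7.73 V.
Saturation requires V_DS ≥ V_GS − V_t = 1.33 V; 7.73 ≥ 1.33 ✓.

I_D ≈ 2.1 mA, V_DS ≈ 7.7 V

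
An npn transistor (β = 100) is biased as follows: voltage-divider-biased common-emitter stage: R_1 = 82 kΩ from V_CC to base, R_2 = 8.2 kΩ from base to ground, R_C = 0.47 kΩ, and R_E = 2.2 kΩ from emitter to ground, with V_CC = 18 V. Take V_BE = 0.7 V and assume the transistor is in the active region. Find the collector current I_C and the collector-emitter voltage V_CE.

Thevenize the base divider: V_Th = V_CC·R_2/(R_1+R_2) = 18×8.2/90.2 = 1.64 V, R_Th = R_1‖R_2 = 7.45 kΩ.
Base-emitter loop: V_Th = I_B·R_Th + V_BE + (β+1)I_B·R_E, so I_B = (1.64 − 0.7) / (7.45 + 101×2.2) = 0.00408 mA.
I_C = β·I_B = 100×0.00408 = 0.408 mA, and I_E = (β+1)I_B = 0.412 mA.
V_CE = V_CC − I_C·R_C − I_E·R_E = 18 − 0.408×0.47 − 0.412×2.2 = 16.9 V.
V_CE = 16.9 V > 0.2 V confirms active-region operation.

I_C ≈ 0.41 mA, V_CE ≈ 17 V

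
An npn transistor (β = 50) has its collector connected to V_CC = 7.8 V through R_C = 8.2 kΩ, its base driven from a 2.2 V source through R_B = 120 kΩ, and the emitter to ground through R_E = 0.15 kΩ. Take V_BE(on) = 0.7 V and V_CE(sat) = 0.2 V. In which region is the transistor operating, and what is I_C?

Assume active. Base-emitter loop: I_B = (V_BB − V_BE)/(R_B + (β+1)R_E) = (2.2 − 0.7)/(120 + 51×0.15) = 0.0118 mA.
I_C = β·I_B = 50×0.0118 = 0.588 mA.
V_CE = V_CC − I_C·R_C − I_E·R_E = 7.8 − 0.588×8.2 − 0.599×0.15 = 2.89 V > V_CE(sat), so the active-region assumption holds.

active; I_C ≈ 0.59 mA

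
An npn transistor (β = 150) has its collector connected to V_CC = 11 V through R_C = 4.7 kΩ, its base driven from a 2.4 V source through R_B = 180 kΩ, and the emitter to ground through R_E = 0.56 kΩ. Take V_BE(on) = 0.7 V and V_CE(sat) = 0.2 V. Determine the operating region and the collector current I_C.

Assume active. Base-emitter loop: I_B = (V_BB − V_BE)/(R_B + (β+1)R_E) = (2.4 − 0.7)/(180 + 151×0.56) = 0.00643 mA.
I_C = β·I_B = 150×0.00643 = 0.964 mA.
V_CE = V_CC − I_C·R_C − I_E·R_E = 11 − 0.964×4.7 − 0.97×0.56 = 5.93 V > V_CE(sat), so the active-region assumption holds.

active; I_C ≈ 0.96 mA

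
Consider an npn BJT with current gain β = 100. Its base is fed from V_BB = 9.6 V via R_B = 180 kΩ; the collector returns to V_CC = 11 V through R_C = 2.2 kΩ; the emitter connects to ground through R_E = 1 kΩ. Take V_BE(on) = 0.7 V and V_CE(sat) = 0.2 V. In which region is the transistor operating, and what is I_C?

active; I_C ≈ 3.2 mA

Assume active. Base-emitter loop: I_B = (V_BB − V_BE)/(R_B + (β+1)R_E) = (9.6 − 0.7)/(180 + 101×1) = 0.0317 mA.
I_C = β·I_B = 100×0.0317 = 3.17 mA.
V_CE = V_CC − I_C·R_C − I_E·R_E = 11 − 3.17×2.2 − 3.2×1 = 0.833 V > V_CE(sat), so the active-region assumption holds.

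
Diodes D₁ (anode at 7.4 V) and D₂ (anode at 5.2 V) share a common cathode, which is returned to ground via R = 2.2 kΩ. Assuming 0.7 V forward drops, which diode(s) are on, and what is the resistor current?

Assume both conduct. Then node N would need to be at both 7.4−0.7 = 6.7 V and 5.2−0.7 = 4.5 V, which is impossible.
Assume only D₁ conducts: V_N = 7.4 − 0.7 = 6.7 V, so I_R = 6.7/2.2 = 3.05 mA.
Check D₂: its anode-to-cathode voltage is 5.2 − 6.7 = -1.5 V < 0.7 V, so it is off. The assumption is consistent.

Only D₁ conducts; I_R ≈ 3 mA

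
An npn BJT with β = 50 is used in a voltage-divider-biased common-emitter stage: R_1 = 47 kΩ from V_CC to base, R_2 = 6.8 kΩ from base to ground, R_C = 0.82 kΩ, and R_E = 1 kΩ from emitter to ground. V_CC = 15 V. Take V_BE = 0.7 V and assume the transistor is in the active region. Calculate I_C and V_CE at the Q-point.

I_C ≈ 1.1 mA, V_CE ≈ 13 V

Thevenize the base divider: V_Th = V_CC·R_2/(R_1+R_2) = 15×6.8/53.8 = 1.9 V, R_Th = R_1‖R_2 = 5.94 kΩ.
Base-emitter loop: V_Th = I_B·R_Th + V_BE + (β+1)I_B·R_E, so I_B = (1.9 − 0.7) / (5.94 + 51×1) = 0.021 mA.
I_C = β·I_B = 50×0.021 = 1.05 mA, and I_E = (β+1)I_B = 1.07 mA.
V_CE = V_CC − I_C·R_C − I_E·R_E = 15 − 1.05×0.82 − 1.07×1 = 13.1 V.
V_CE = 13.1 V > 0.2 V confirms active-region operation.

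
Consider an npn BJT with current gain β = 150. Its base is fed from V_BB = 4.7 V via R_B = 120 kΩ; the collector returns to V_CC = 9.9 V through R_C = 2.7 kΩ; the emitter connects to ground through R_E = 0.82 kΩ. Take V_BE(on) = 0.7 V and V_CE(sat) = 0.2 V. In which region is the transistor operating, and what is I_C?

Assume active. Base-emitter loop: I_B = (V_BB − V_BE)/(R_B + (β+1)R_E) = (4.7 − 0.7)/(120 + 151×0.82) = 0.0164 mA.
I_C = β·I_B = 150×0.0164 = 2.46 mA.
V_CE = V_CC − I_C·R_C − I_E·R_E = 9.9 − 2.46×2.7 − 2.48×0.82 = 1.22 V > V_CE(sat), so the active-region assumption holds.

active; I_C ≈ 2.5 mA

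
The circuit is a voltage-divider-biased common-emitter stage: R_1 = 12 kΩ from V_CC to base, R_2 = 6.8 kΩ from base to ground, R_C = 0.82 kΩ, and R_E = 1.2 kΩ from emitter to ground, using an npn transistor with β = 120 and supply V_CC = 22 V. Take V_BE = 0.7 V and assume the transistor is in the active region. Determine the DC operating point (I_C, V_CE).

I_C ≈ 5.8 mA, V_CE ≈ 10 V

Thevenize the base divider: V_Th = V_CC·R_2/(R_1+R_2) = 22×6.8/18.8 = 7.96 V, R_Th = R_1‖R_2 = 4.34 kΩ.
Base-emitter loop: V_Th = I_B·R_Th + V_BE + (β+1)I_B·R_E, so I_B = (7.96 − 0.7) / (4.34 + 121×1.2) = 0.0485 mA.
I_C = β·I_B = 120×0.0485 = 5.82 mA, and I_E = (β+1)I_B = 5.87 mA.
V_CE = V_CC − I_C·R_C − I_E·R_E = 22 − 5.82×0.82 − 5.87×1.2 = 10.2 V.
V_CE = 10.2 V > 0.2 V confirms active-region operation.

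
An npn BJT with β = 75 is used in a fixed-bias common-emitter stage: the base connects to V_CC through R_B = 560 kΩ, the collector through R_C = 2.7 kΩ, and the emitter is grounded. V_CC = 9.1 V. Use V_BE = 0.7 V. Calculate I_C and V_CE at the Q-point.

I_C ≈ 1.1 mA, V_CE ≈ 6.1 V

Base loop: V_CC = I_B·R_B + V_BE, so I_B = (9.1 − 0.7)/560 kΩ = 0.015 mA.
In the active region I_C = β·I_B = 75 × 0.015 = 1.12 mA.
Collector loop: V_CE = V_CC − I_C·R_C = 9.1 − 1.12×2.7 = 6.06 V.
Since V_CE = 6.06 V > V_CE(sat) ≈ 0.2 V, the transistor is in the active region as assumed.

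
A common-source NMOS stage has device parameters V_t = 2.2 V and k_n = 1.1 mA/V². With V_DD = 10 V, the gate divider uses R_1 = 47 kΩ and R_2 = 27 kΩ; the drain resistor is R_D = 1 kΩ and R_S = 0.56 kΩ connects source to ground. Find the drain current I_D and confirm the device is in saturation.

V_G = V_DD·R_2/(R_1+R_2) = 10×27/74 = 3.65 V.
Assume saturation: I_D = (k_n/2)(V_GS − V_t)² with V_GS = V_G − I_D·R_S = 3.65 − 0.56·I_D.
Substituting gives 0.172·I_D² − 1.89·I_D + 1.15 = 0, with roots I_D = 0.648 or 10.3 mA.
The root I_D = 10.3 mA gives V_GS = -2.13 V ≤ V_t, so take I_D = 0.648 mA.
Then V_GS = 3.29 V and V_DS = V_DD − I_D(R_D+R_S) = 10 − 0.648×1.56 = 8.99 V.
Saturation requires V_DS ≥ V_GS − V_t = 1.09 V; 8.99 ≥ 1.09 ✓.

I_D ≈ 0.65 mA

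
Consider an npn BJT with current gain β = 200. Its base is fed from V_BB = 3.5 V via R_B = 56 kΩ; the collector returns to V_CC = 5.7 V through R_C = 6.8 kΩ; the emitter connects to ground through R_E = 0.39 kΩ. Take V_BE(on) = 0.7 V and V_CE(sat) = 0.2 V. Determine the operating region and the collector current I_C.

saturation; I_C ≈ 0.76 mA

Assume active: I_B = (3.5 − 0.7)/(56 + 201×0.39) = 0.0208 mA, I_C = β·I_B = 4.17 mA.
Then V_CE = 5.7 − 4.17×6.8 − 4.19×0.39 = -24.3 V < 0.2 V — the active assumption fails.
Re-solve with V_CE = 0.2 V. KCL at the emitter: V_E/R_E = (V_BB−0.7−V_E)/R_B + (V_CC−0.2−V_E)/R_C, giving V_E = 0.315 V.
I_C = (V_CC − 0.2 − V_E)/R_C = (5.5 − 0.315)/6.8 = 0.763 mA.
Check: I_B = (2.8 − 0.315)/56 = 0.0444 mA, and β·I_B = 8.88 mA > I_C, confirming saturation.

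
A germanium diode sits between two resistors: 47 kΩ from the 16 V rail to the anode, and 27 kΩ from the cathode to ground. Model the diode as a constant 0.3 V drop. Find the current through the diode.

The two resistors are in series with the diode, so KVL gives 16 = I·47 + 0.3 + I·27.
I = (16 − 0.3) / (47 + 27) kΩ = 15.7 / 74 = 0.212 mA.

I ≈ 0.21 mA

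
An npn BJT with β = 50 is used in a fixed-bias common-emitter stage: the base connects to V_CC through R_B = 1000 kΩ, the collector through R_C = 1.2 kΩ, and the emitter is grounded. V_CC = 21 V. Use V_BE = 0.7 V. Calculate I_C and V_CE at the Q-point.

I_C ≈ 1 mA, V_CE ≈ 20 V

Base loop: V_CC = I_B·R_B + V_BE, so I_B = (21 − 0.7)/1000 kΩ = 0.0203 mA.
In the active region I_C = β·I_B = 50 × 0.0203 = 1.02 mA.
Collector loop: V_CE = V_CC − I_C·R_C = 21 − 1.02×1.2 = 19.8 V.
Since V_CE = 19.8 V > V_CE(sat) ≈ 0.2 V, the transistor is in the active region as assumed.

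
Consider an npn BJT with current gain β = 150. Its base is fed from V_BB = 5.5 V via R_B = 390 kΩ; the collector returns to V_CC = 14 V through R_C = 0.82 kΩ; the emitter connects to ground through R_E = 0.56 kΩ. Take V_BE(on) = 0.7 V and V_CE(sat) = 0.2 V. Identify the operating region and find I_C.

Assume active. Base-emitter loop: I_B = (V_BB − V_BE)/(R_B + (β+1)R_E) = (5.5 − 0.7)/(390 + 151×0.56) = 0.0101 mA.
I_C = β·I_B = 150×0.0101 = 1.52 mA.
V_CE = V_CC − I_C·R_C − I_E·R_E = 14 − 1.52×0.82 − 1.53×0.56 = 11.9 V > V_CE(sat), so the active-region assumption holds.

active; I_C ≈ 1.5 mA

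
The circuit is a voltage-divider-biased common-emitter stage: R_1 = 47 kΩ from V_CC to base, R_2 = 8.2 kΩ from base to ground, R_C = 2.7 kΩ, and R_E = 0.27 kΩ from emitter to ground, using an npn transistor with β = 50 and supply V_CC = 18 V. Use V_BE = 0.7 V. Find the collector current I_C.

Thevenize the base divider: V_Th = V_CC·R_2/(R_1+R_2) = 18×8.2/55.2 = 2.67 V, R_Th = R_1‖R_2 = 6.98 kΩ.
Base-emitter loop: V_Th = I_B·R_Th + V_BE + (β+1)I_B·R_E, so I_B = (2.67 − 0.7) / (6.98 + 51×0.27) = 0.0951 mA.
I_C = β·I_B = 50×0.0951 = 4.76 mA, and I_E = (β+1)I_B = 4.85 mA.
V_CE = V_CC − I_C·R_C − I_E·R_E = 18 − 4.76×2.7 − 4.85×0.27 = 3.85 V.
V_CE = 3.85 V > 0.2 V confirms active-region operation.

I_C ≈ 4.8 mA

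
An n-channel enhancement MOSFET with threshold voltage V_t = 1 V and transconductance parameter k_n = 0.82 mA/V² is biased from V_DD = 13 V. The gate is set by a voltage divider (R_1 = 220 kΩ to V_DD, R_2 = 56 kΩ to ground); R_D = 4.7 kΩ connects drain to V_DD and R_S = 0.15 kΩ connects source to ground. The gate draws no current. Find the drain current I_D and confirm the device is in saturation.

I_D ≈ 0.92 mA

V_G = V_DD·R_2/(R_1+R_2) = 13×56/276 = 2.64 V.
Assume saturation: I_D = (k_n/2)(V_GS − V_t)² with V_GS = V_G − I_D·R_S = 2.64 − 0.15·I_D.
Substituting gives 0.00922·I_D² − 1.2·I_D + 1.1 = 0, with roots I_D = 0.922 or 129 mA.
The root I_D = 129 mA gives V_GS = -16.8 V ≤ V_t, so take I_D = 0.922 mA.
Then V_GS = 2.5 V and V_DS = V_DD − I_D(R_D+R_S) = 13 − 0.922×4.85 = 8.53 V.
Saturation requires V_DS ≥ V_GS − V_t = 1.5 V; 8.53 ≥ 1.5 ✓.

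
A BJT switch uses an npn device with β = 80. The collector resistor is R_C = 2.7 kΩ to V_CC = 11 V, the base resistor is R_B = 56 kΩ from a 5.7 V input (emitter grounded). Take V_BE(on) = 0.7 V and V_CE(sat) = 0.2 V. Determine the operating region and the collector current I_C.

saturation; I_C ≈ 4 mA

Assume active: I_B = (5.7 − 0.7)/56 = 0.0893 mA, giving I_C = β·I_B = 7.14 mA.
But then V_CE = 11 − 7.14×2.7 = -8.29 V < V_CE(sat) = 0.2 V — impossible in the active region.
So the transistor is saturated. With V_CE = 0.2 V, I_C = (V_CC − 0.2)/R_C = 10.8/2.7 = 4 mA.
Check: β·I_B = 7.14 mA > I_C = 4 mA, confirming saturation.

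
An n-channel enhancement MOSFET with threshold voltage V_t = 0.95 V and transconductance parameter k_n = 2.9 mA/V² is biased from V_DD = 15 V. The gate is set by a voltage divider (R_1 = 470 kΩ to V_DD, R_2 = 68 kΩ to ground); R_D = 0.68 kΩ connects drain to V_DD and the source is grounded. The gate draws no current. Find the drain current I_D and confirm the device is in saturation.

V_G = V_DD·R_2/(R_1+R_2) = 15×68/538 = 1.9 V. With the source grounded, V_GS = V_G = 1.9 V.
Assume saturation: I_D = (k_n/2)(V_GS − V_t)² = (2.9/2)×(1.9 − 0.95)² = 1.45×0.946² = 1.3 mA.
V_DS = V_DD − I_D·R_D = 15 − 1.3×0.68 = 14.1 V.
Saturation requires V_DS ≥ V_GS − V_t = 0.946 V; 14.1 ≥ 0.946 ✓.

I_D ≈ 1.3 mA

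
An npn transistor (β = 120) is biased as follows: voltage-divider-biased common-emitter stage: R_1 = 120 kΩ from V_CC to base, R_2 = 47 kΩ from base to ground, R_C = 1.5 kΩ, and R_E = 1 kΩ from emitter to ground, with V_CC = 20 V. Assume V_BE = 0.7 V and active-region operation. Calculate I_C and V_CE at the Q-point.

I_C ≈ 3.8 mA, V_CE ≈ 10 V

Thevenize the base divider: V_Th = V_CC·R_2/(R_1+R_2) = 20×47/167 = 5.63 V, R_Th = R_1‖R_2 = 33.8 kΩ.
Base-emitter loop: V_Th = I_B·R_Th + V_BE + (β+1)I_B·R_E, so I_B = (5.63 − 0.7) / (33.8 + 121×1) = 0.0318 mA.
I_C = β·I_B = 120×0.0318 = 3.82 mA, and I_E = (β+1)I_B = 3.85 mA.
V_CE = V_CC − I_C·R_C − I_E·R_E = 20 − 3.82×1.5 − 3.85×1 = 10.4 V.
V_CE = 10.4 V > 0.2 V confirms active-region operation.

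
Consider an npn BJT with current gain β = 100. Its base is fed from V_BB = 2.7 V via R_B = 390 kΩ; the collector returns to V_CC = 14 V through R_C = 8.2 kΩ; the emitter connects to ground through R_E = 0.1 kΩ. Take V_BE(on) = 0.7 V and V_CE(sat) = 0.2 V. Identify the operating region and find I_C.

active; I_C ≈ 0.5 mA

Assume active. Base-emitter loop: I_B = (V_BB − V_BE)/(R_B + (β+1)R_E) = (2.7 − 0.7)/(390 + 101×0.1) = 0.005 mA.
I_C = β·I_B = 100×0.005 = 0.5 mA.
V_CE = V_CC − I_C·R_C − I_E·R_E = 14 − 0.5×8.2 − 0.505×0.1 = 9.85 V > V_CE(sat), so the active-region assumption holds.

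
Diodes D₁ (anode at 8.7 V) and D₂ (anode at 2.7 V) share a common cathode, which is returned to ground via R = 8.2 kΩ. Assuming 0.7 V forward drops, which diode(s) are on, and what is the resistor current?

Only D₁ conducts; I_R ≈ 0.98 mA

Assume both conduct. Then node N would need to be at both 8.7−0.7 = 8 V and 2.7−0.7 = 2 V, which is impossible.
Assume only D₁ conducts: V_N = 8.7 − 0.7 = 8 V, so I_R = 8/8.2 = 0.976 mA.
Check D₂: its anode-to-cathode voltage is 2.7 − 8 = -5.3 V < 0.7 V, so it is off. The assumption is consistent.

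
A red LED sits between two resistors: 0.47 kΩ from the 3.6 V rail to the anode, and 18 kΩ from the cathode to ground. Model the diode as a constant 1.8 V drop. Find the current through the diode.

I ≈ 0.097 mA

The two resistors are in series with the diode, so KVL gives 3.6 = I·0.47 + 1.8 + I·18.
I = (3.6 − 1.8) / (0.47 + 18) kΩ = 1.8 / 18.5 = 0.0975 mA.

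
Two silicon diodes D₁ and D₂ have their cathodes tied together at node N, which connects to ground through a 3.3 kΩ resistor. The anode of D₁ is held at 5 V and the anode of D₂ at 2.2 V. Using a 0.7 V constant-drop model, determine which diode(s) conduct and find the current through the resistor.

Assume both conduct. Then node N would need to be at both 5−0.7 = 4.3 V and 2.2−0.7 = 1.5 V, which is impossible.
Assume only D₁ conducts: V_N = 5 − 0.7 = 4.3 V, so I_R = 4.3/3.3 = 1.3 mA.
Check D₂: its anode-to-cathode voltage is 2.2 − 4.3 = -2.1 V < 0.7 V, so it is off. The assumption is consistent.

Only D₁ conducts; I_R ≈ 1.3 mA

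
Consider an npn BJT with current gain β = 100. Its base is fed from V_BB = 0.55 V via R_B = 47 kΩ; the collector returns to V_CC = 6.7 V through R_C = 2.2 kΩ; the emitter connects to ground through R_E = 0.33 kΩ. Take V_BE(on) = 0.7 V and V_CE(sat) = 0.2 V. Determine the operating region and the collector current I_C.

V_BB = 0.55 V ≤ V_BE(on) = 0.7 V, so the base-emitter junction is not forward biased.
The transistor is in cutoff: I_B = I_C = 0.

cutoff; I_C ≈ 0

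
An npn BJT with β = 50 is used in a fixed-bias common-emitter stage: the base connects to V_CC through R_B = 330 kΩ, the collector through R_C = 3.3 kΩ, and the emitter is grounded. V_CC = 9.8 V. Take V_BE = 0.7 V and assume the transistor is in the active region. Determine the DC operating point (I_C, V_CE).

Base loop: V_CC = I_B·R_B + V_BE, so I_B = (9.8 − 0.7)/330 kΩ = 0.0276 mA.
In the active region I_C = β·I_B = 50 × 0.0276 = 1.38 mA.
Collector loop: V_CE = V_CC − I_C·R_C = 9.8 − 1.38×3.3 = 5.25 V.
Since V_CE = 5.25 V > V_CE(sat) ≈ 0.2 V, the transistor is in the active region as assumed.

I_C ≈ 1.4 mA, V_CE ≈ 5.3 V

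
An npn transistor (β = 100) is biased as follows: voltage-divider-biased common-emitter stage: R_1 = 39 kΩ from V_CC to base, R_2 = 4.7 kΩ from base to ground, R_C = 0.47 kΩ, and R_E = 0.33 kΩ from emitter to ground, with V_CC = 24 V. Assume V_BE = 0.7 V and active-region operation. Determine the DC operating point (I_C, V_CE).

I_C ≈ 5 mA, V_CE ≈ 20 V

Thevenize the base divider: V_Th = V_CC·R_2/(R_1+R_2) = 24×4.7/43.7 = 2.58 V, R_Th = R_1‖R_2 = 4.19 kΩ.
Base-emitter loop: V_Th = I_B·R_Th + V_BE + (β+1)I_B·R_E, so I_B = (2.58 − 0.7) / (4.19 + 101×0.33) = 0.0501 mA.
I_C = β·I_B = 100×0.0501 = 5.01 mA, and I_E = (β+1)I_B = 5.06 mA.
V_CE = V_CC − I_C·R_C − I_E·R_E = 24 − 5.01×0.47 − 5.06×0.33 = 20 V.
V_CE = 20 V > 0.2 V confirms active-region operation.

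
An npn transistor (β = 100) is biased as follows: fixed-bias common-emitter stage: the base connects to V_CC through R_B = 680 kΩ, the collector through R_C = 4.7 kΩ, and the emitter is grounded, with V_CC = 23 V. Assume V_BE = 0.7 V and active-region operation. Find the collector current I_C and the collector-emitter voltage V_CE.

Base loop: V_CC = I_B·R_B + V_BE, so I_B = (23 − 0.7)/680 kΩ = 0.0328 mA.
In the active region I_C = β·I_B = 100 × 0.0328 = 3.28 mA.
Collector loop: V_CE = V_CC − I_C·R_C = 23 − 3.28×4.7 = 7.59 V.
Since V_CE = 7.59 V > V_CE(sat) ≈ 0.2 V, the transistor is in the active region as assumed.

I_C ≈ 3.3 mA, V_CE ≈ 7.6 V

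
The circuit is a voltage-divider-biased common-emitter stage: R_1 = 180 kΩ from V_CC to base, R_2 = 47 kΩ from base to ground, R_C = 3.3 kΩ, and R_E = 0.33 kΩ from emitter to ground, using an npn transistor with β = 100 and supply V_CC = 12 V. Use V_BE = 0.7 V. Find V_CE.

Thevenize the base divider: V_Th = V_CC·R_2/(R_1+R_2) = 12×47/227 = 2.48 V, R_Th = R_1‖R_2 = 37.3 kΩ.
Base-emitter loop: V_Th = I_B·R_Th + V_BE + (β+1)I_B·R_E, so I_B = (2.48 − 0.7) / (37.3 + 101×0.33) = 0.0253 mA.
I_C = β·I_B = 100×0.0253 = 2.53 mA, and I_E = (β+1)I_B = 2.55 mA.
V_CE = V_CC − I_C·R_C − I_E·R_E = 12 − 2.53×3.3 − 2.55×0.33 = 2.82 V.
V_CE = 2.82 V > 0.2 V confirms active-region operation.

V_CE ≈ 2.8 V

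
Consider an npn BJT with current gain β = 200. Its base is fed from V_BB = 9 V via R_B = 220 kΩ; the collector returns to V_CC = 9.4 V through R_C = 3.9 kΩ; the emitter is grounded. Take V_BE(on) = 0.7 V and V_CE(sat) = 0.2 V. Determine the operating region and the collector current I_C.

Assume active: I_B = (9 − 0.7)/220 = 0.0377 mA, giving I_C = β·I_B = 7.55 mA.
But then V_CE = 9.4 − 7.55×3.9 = -20 V < V_CE(sat) = 0.2 V — impossible in the active region.
So the transistor is saturated. With V_CE = 0.2 V, I_C = (V_CC − 0.2)/R_C = 9.2/3.9 = 2.36 mA.
Check: β·I_B = 7.55 mA > I_C = 2.36 mA, confirming saturation.

saturation; I_C ≈ 2.4 mA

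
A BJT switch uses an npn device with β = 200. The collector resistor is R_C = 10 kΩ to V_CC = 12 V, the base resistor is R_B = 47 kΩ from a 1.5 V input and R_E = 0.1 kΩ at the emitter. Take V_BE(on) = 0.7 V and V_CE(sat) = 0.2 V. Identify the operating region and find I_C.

Assume active: I_B = (1.5 − 0.7)/(47 + 201×0.1) = 0.0119 mA, I_C = β·I_B = 2.38 mA.
Then V_CE = 12 − 2.38×10 − 2.4×0.1 = -12.1 V < 0.2 V — the active assumption fails.
Re-solve with V_CE = 0.2 V. KCL at the emitter: V_E/R_E = (V_BB−0.7−V_E)/R_B + (V_CC−0.2−V_E)/R_C, giving V_E = 0.118 V.
I_C = (V_CC − 0.2 − V_E)/R_C = (11.8 − 0.118)/10 = 1.17 mA.
Check: I_B = (0.8 − 0.118)/47 = 0.0145 mA, and β·I_B = 2.9 mA > I_C, confirming saturation.

saturation; I_C ≈ 1.2 mA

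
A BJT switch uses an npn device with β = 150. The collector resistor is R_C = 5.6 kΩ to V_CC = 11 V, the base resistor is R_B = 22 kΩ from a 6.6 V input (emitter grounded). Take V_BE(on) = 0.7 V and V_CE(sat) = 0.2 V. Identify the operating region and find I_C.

saturation; I_C ≈ 1.9 mA

Assume active: I_B = (6.6 − 0.7)/22 = 0.268 mA, giving I_C = β·I_B = 40.2 mA.
But then V_CE = 11 − 40.2×5.6 = -214 V < V_CE(sat) = 0.2 V — impossible in the active region.
So the transistor is saturated. With V_CE = 0.2 V, I_C = (V_CC − 0.2)/R_C = 10.8/5.6 = 1.93 mA.
Check: β·I_B = 40.2 mA > I_C = 1.93 mA, confirming saturation.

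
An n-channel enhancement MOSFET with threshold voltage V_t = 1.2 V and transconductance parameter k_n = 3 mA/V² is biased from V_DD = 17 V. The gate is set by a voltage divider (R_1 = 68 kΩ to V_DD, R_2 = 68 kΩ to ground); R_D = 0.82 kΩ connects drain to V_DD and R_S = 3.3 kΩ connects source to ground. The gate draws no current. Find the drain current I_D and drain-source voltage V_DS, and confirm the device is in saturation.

V_G = V_DD·R_2/(R_1+R_2) = 17×68/136 = 8.5 V.
Assume saturation: I_D = (k_n/2)(V_GS − V_t)² with V_GS = V_G − I_D·R_S = 8.5 − 3.3·I_D.
Substituting gives 16.3·I_D² − 73.3·I_D + 79.9 = 0, with roots I_D = 1.87 or 2.61 mA.
The root I_D = 2.61 mA gives V_GS = -0.12 V ≤ V_t, so take I_D = 1.87 mA.
Then V_GS = 2.32 V and V_DS = V_DD − I_D(R_D+R_S) = 17 − 1.87×4.12 = 9.28 V.
Saturation requires V_DS ≥ V_GS − V_t = 1.12 V; 9.28 ≥ 1.12 ✓.

I_D ≈ 1.9 mA, V_DS ≈ 9.3 V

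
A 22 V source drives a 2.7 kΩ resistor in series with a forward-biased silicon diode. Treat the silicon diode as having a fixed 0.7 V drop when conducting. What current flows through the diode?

KVL around the loop: 22 = V_D + I·R = 0.7 + I × 2.7 kΩ.
So I = (22 − 0.7) / 2.7 kΩ = 21.3 / 2.7 = 7.89 mA.

I ≈ 7.9 mA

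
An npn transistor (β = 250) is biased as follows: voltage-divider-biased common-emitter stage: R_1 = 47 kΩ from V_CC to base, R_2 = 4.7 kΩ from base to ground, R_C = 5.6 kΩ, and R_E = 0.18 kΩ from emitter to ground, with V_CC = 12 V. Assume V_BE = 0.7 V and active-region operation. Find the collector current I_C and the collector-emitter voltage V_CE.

I_C ≈ 2 mA, V_CE ≈ 0.58 V

Thevenize the base divider: V_Th = V_CC·R_2/(R_1+R_2) = 12×4.7/51.7 = 1.09 V, R_Th = R_1‖R_2 = 4.27 kΩ.
Base-emitter loop: V_Th = I_B·R_Th + V_BE + (β+1)I_B·R_E, so I_B = (1.09 − 0.7) / (4.27 + 251×0.18) = 0.0079 mA.
I_C = β·I_B = 250×0.0079 = 1.98 mA, and I_E = (β+1)I_B = 1.98 mA.
V_CE = V_CC − I_C·R_C − I_E·R_E = 12 − 1.98×5.6 − 1.98×0.18 = 0.576 V.
V_CE = 0.576 V > 0.2 V confirms active-region operation.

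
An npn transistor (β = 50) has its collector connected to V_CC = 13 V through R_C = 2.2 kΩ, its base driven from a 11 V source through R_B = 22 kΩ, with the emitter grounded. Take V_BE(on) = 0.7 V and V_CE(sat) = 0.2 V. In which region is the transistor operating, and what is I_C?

saturation; I_C ≈ 5.8 mA

Assume active: I_B = (11 − 0.7)/22 = 0.468 mA, giving I_C = β·I_B = 23.4 mA.
But then V_CE = 13 − 23.4×2.2 = -38.5 V < V_CE(sat) = 0.2 V — impossible in the active region.
So the transistor is saturated. With V_CE = 0.2 V, I_C = (V_CC − 0.2)/R_C = 12.8/2.2 = 5.82 mA.
Check: β·I_B = 23.4 mA > I_C = 5.82 mA, confirming saturation.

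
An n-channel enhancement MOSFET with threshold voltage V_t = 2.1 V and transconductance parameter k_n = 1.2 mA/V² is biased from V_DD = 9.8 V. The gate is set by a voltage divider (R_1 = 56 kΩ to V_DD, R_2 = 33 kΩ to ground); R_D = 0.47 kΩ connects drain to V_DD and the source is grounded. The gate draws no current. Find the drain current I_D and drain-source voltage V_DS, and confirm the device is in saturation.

V_G = V_DD·R_2/(R_1+R_2) = 9.8×33/89 = 3.63 V. With the source grounded, V_GS = V_G = 3.63 V.
Assume saturation: I_D = (k_n/2)(V_GS − V_t)² = (1.2/2)×(3.63 − 2.1)² = 0.6×1.53² = 1.41 mA.
V_DS = V_DD − I_D·R_D = 9.8 − 1.41×0.47 = 9.14 V.
Saturation requires V_DS ≥ V_GS − V_t = 1.53 V; 9.14 ≥ 1.53 ✓.

I_D ≈ 1.4 mA, V_DS ≈ 9.1 V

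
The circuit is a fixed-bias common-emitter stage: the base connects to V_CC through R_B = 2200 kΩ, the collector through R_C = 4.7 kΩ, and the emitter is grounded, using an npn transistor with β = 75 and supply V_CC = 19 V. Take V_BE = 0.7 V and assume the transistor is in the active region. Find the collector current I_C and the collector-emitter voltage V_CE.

Base loop: V_CC = I_B·R_B + V_BE, so I_B = (19 − 0.7)/2200 kΩ = 0.00832 mA.
In the active region I_C = β·I_B = 75 × 0.00832 = 0.624 mA.
Collector loop: V_CE = V_CC − I_C·R_C = 19 − 0.624×4.7 = 16.1 V.
Since V_CE = 16.1 V > V_CE(sat) ≈ 0.2 V, the transistor is in the active region as assumed.

I_C ≈ 0.62 mA, V_CE ≈ 16 V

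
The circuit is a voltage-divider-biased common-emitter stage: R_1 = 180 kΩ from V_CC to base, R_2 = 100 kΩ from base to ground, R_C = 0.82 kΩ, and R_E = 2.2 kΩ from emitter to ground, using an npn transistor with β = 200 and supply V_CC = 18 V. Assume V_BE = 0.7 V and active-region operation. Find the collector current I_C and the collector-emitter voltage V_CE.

Thevenize the base divider: V_Th = V_CC·R_2/(R_1+R_2) = 18×100/280 = 6.43 V, R_Th = R_1‖R_2 = 64.3 kΩ.
Base-emitter loop: V_Th = I_B·R_Th + V_BE + (β+1)I_B·R_E, so I_B = (6.43 − 0.7) / (64.3 + 201×2.2) = 0.0113 mA.
I_C = β·I_B = 200×0.0113 = 2.26 mA, and I_E = (β+1)I_B = 2.27 mA.
V_CE = V_CC − I_C·R_C − I_E·R_E = 18 − 2.26×0.82 − 2.27×2.2 = 11.1 V.
V_CE = 11.1 V > 0.2 V confirms active-region operation.

I_C ≈ 2.3 mA, V_CE ≈ 11 V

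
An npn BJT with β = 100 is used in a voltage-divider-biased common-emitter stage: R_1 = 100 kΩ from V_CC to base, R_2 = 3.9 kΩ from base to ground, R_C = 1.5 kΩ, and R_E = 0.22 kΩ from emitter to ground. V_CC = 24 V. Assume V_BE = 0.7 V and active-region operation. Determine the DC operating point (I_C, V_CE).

Thevenize the base divider: V_Th = V_CC·R_2/(R_1+R_2) = 24×3.9/104 = 0.901 V, R_Th = R_1‖R_2 = 3.75 kΩ.
Base-emitter loop: V_Th = I_B·R_Th + V_BE + (β+1)I_B·R_E, so I_B = (0.901 − 0.7) / (3.75 + 101×0.22) = 0.00773 mA.
I_C = β·I_B = 100×0.00773 = 0.773 mA, and I_E = (β+1)I_B = 0.781 mA.
V_CE = V_CC − I_C·R_C − I_E·R_E = 24 − 0.773×1.5 − 0.781×0.22 = 22.7 V.
V_CE = 22.7 V > 0.2 V confirms active-region operation.

I_C ≈ 0.77 mA, V_CE ≈ 23 V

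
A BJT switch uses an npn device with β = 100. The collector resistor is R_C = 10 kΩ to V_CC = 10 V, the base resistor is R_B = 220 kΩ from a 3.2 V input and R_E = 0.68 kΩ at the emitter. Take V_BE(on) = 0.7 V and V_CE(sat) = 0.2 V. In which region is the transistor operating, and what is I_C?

Assume active. Base-emitter loop: I_B = (V_BB − V_BE)/(R_B + (β+1)R_E) = (3.2 − 0.7)/(220 + 101×0.68) = 0.00866 mA.
I_C = β·I_B = 100×0.00866 = 0.866 mA.
V_CE = V_CC − I_C·R_C − I_E·R_E = 10 − 0.866×10 − 0.875×0.68 = 0.745 V > V_CE(sat), so the active-region assumption holds.

active; I_C ≈ 0.87 mA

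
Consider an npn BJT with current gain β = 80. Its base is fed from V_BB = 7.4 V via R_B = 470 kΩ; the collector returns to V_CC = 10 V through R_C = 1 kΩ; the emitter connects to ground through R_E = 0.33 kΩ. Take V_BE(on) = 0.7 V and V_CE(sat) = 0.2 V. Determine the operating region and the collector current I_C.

Assume active. Base-emitter loop: I_B = (V_BB − V_BE)/(R_B + (β+1)R_E) = (7.4 − 0.7)/(470 + 81×0.33) = 0.0135 mA.
I_C = β·I_B = 80×0.0135 = 1.08 mA.
V_CE = V_CC − I_C·R_C − I_E·R_E = 10 − 1.08×1 − 1.09×0.33 = 8.56 V > V_CE(sat), so the active-region assumption holds.

active; I_C ≈ 1.1 mA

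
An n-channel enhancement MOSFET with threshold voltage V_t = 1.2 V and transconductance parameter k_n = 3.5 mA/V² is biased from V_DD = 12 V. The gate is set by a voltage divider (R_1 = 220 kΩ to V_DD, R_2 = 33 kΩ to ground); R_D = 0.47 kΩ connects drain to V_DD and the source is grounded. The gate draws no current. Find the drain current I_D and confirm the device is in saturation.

V_G = V_DD·R_2/(R_1+R_2) = 12×33/253 = 1.57 V. With the source grounded, V_GS = V_G = 1.57 V.
Assume saturation: I_D = (k_n/2)(V_GS − V_t)² = (3.5/2)×(1.57 − 1.2)² = 1.75×0.365² = 0.233 mA.
V_DS = V_DD − I_D·R_D = 12 − 0.233×0.47 = 11.9 V.
Saturation requires V_DS ≥ V_GS − V_t = 0.365 V; 11.9 ≥ 0.365 ✓.

I_D ≈ 0.23 mA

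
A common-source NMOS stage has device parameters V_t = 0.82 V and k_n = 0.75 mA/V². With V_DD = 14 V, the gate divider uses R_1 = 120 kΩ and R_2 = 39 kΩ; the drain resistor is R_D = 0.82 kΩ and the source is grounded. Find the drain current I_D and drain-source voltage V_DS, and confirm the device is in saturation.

V_G = V_DD·R_2/(R_1+R_2) = 14×39/159 = 3.43 V. With the source grounded, V_GS = V_G = 3.43 V.
Assume saturation: I_D = (k_n/2)(V_GS − V_t)² = (0.75/2)×(3.43 − 0.82)² = 0.375×2.61² = 2.56 mA.
V_DS = V_DD − I_D·R_D = 14 − 2.56×0.82 = 11.9 V.
Saturation requires V_DS ≥ V_GS − V_t = 2.61 V; 11.9 ≥ 2.61 ✓.

I_D ≈ 2.6 mA, V_DS ≈ 12 V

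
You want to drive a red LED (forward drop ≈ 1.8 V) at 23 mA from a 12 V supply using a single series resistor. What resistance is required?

The resistor drops V_S − V_D = 12 − 1.8 = 10.2 V at 23 mA.
R = 10.2 V / 23 mA = 0.443 kΩ.

R ≈ 0.44 kΩ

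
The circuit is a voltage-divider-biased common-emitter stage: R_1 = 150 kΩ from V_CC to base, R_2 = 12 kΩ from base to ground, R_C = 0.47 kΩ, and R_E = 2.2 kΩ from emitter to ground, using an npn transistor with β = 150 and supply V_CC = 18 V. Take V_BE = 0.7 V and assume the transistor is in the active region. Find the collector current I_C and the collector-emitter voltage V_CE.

Thevenize the base divider: V_Th = V_CC·R_2/(R_1+R_2) = 18×12/162 = 1.33 V, R_Th = R_1‖R_2 = 11.1 kΩ.
Base-emitter loop: V_Th = I_B·R_Th + V_BE + (β+1)I_B·R_E, so I_B = (1.33 − 0.7) / (11.1 + 151×2.2) = 0.00184 mA.
I_C = β·I_B = 150×0.00184 = 0.277 mA, and I_E = (β+1)I_B = 0.279 mA.
V_CE = V_CC − I_C·R_C − I_E·R_E = 18 − 0.277×0.47 − 0.279×2.2 = 17.3 V.
V_CE = 17.3 V > 0.2 V confirms active-region operation.

I_C ≈ 0.28 mA, V_CE ≈ 17 V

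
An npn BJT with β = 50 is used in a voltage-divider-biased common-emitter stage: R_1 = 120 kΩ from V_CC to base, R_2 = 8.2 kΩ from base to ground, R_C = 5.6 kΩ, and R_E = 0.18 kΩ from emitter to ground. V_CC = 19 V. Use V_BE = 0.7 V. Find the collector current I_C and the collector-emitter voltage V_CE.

I_C ≈ 1.5 mA, V_CE ≈ 10 V

Thevenize the base divider: V_Th = V_CC·R_2/(R_1+R_2) = 19×8.2/128 = 1.22 V, R_Th = R_1‖R_2 = 7.68 kΩ.
Base-emitter loop: V_Th = I_B·R_Th + V_BE + (β+1)I_B·R_E, so I_B = (1.22 − 0.7) / (7.68 + 51×0.18) = 0.0306 mA.
I_C = β·I_B = 50×0.0306 = 1.53 mA, and I_E = (β+1)I_B = 1.56 mA.
V_CE = V_CC − I_C·R_C − I_E·R_E = 19 − 1.53×5.6 − 1.56×0.18 = 10.2 V.
V_CE = 10.2 V > 0.2 V confirms active-region operation.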